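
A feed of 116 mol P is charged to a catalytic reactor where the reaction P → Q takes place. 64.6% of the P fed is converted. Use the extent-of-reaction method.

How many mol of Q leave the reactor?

74.9 mol

P reacted = 0.646 × 116 = 74.94 mol; ν_P = −1, so ξ = 74.94/1 = 74.94 mol.
Outlet amounts (n = n₀ + ν ξ):
  P: 116 − 1(74.94) = 41.06
  Q: 0 + 1(74.94) = 74.94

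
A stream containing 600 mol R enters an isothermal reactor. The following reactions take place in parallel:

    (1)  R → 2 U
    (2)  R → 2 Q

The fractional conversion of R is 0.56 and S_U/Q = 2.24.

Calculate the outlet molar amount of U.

465 mol

Conversion of R: R consumed = 0.56 × 600 = 336 mol = 1ξ₁ + 1ξ₂.
Selectivity: 2ξ₁ / (2ξ₂) = 2.24 → ξ₁ = 2.24 ξ₂.
Substitute: (1·2.24 + 1) ξ₂ = 336 → ξ₂ = 103.7 mol, ξ₁ = 232.3 mol.
Outlet amounts (n = n₀ + Σ ν·ξ):
  R: 600 − 1(232.3) − 1(103.7) = 264
  U: 0 + 2(232.3) = 464.6
  Q: 0 + 2(103.7) = 207.4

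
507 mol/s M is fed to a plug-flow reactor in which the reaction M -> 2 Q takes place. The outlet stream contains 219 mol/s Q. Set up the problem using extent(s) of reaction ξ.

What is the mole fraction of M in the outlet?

For Q: n = n₀ + 2ξ → 219 = 0 + 2ξ, giving ξ = 109.5 mol/s.
Outlet amounts (n = n₀ + ν ξ):
  M: 507 − 1(109.5) = 397.5
  Q: 0 + 2(109.5) = 219
Total out = 616.5 mol/s; y_M = 397.5 / 616.5 = 0.6448.

0.645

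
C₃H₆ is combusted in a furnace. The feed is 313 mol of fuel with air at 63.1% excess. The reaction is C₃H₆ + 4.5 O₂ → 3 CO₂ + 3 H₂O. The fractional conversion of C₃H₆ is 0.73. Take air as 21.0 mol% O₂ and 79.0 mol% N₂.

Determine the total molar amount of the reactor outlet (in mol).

Stoichiometric O₂ = 4.5 × 313 = 1408 mol; O₂ fed = 1408 × 1.631 = 2297 mol.
N₂ fed = 2297 × 79/21 = 8642 mol.
Fuel reacted = 0.73 × 313 → ξ = 228.5 mol.
Outlet (n = n₀ + ν ξ):
  C₃H₆: 313 − 1(228.5) = 84.51
  O₂: 2297 − 4.5(228.5) = 1269
  N₂: 8642 (inert)
  CO₂: 0 + 3(228.5) = 685.5
  H₂O: 0 + 3(228.5) = 685.5
Total out = 84.51 + 1269 + 8642 + 685.5 + 685.5 = 11370 mol.

11400 mol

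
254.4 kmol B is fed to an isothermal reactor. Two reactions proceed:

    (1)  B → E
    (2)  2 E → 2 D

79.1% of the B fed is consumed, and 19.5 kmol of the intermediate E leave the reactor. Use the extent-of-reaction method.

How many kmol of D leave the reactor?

182 kmol

Conversion of B: B consumed = 1ξ₁ = 0.791 × 254.4 → ξ₁ = 201.2 kmol.
E balance: n_E = 0 + 1ξ₁ − 2ξ₂ = 19.5 → ξ₂ = (1·201.2 − 19.5)/2 = 90.87 kmol.
Outlet amounts (n = n₀ + Σ ν·ξ):
  B: 254.4 − 1(201.2) = 53.17
  E: 0 + 1(201.2) − 2(90.87) = 19.5
  D: 0 + 2(90.87) = 181.7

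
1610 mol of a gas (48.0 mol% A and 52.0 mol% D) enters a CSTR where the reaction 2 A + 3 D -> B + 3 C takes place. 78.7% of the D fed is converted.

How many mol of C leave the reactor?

D reacted = 0.787 × 837.2 = 658.9 mol; ν_D = −3, so ξ = 658.9/3 = 219.6 mol.
Outlet amounts (n = n₀ + ν ξ):
  A: 772.8 − 2(219.6) = 333.5
  D: 837.2 − 3(219.6) = 178.3
  B: 0 + 1(219.6) = 219.6
  C: 0 + 3(219.6) = 658.9

659 mol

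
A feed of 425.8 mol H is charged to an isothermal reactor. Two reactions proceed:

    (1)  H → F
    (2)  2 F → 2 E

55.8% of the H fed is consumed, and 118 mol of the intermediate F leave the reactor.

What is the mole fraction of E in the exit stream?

0.281

Conversion of H: H consumed = 1ξ₁ = 0.558 × 425.8 → ξ₁ = 237.6 mol.
F balance: n_F = 0 + 1ξ₁ − 2ξ₂ = 118 → ξ₂ = (1·237.6 − 118)/2 = 59.8 mol.
Outlet amounts (n = n₀ + Σ ν·ξ):
  H: 425.8 − 1(237.6) = 188.2
  F: 0 + 1(237.6) − 2(59.8) = 118
  E: 0 + 2(59.8) = 119.6
Total out = 425.8 mol; y_E = 119.6 / 425.8 = 0.2809.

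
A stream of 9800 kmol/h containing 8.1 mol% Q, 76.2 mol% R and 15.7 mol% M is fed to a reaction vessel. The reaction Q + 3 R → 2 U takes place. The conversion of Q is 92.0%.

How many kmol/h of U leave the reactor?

Q reacted = 0.92 × 793.8 = 730.3 kmol/h; ν_Q = −1, so ξ = 730.3/1 = 730.3 kmol/h.
Outlet amounts (n = n₀ + ν ξ):
  Q: 793.8 − 1(730.3) = 63.5
  R: 7468 − 3(730.3) = 5277
  U: 0 + 2(730.3) = 1461
  M: 1539 (inert)

1460 kmol/h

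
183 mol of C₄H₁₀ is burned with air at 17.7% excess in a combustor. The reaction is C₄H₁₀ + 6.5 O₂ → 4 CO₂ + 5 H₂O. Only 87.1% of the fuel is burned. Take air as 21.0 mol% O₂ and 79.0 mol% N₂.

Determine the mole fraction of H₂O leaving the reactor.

0.112

Stoichiometric O₂ = 6.5 × 183 = 1190 mol; O₂ fed = 1190 × 1.177 = 1400 mol.
N₂ fed = 1400 × 79/21 = 5267 mol.
Fuel reacted = 0.871 × 183 → ξ = 159.4 mol.
Outlet (n = n₀ + ν ξ):
  C₄H₁₀: 183 − 1(159.4) = 23.61
  O₂: 1400 − 6.5(159.4) = 364
  N₂: 5267 (inert)
  CO₂: 0 + 4(159.4) = 637.6
  H₂O: 0 + 5(159.4) = 797
Total out = 7089 mol; y_H₂O = 797 / 7089 = 0.1124.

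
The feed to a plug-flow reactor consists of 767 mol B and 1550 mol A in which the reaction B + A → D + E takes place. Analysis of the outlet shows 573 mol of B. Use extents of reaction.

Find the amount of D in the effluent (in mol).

For B: n = n₀ − 1ξ → 573 = 767 − 1ξ, giving ξ = 194 mol.
Outlet amounts (n = n₀ + ν ξ):
  B: 767 − 1(194) = 573
  A: 1550 − 1(194) = 1356
  D: 0 + 1(194) = 194
  E: 0 + 1(194) = 194

194 mol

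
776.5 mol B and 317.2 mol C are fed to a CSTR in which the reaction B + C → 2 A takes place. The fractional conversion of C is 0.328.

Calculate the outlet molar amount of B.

672 mol

C reacted = 0.328 × 317.2 = 104 mol; ν_C = −1, so ξ = 104/1 = 104 mol.
Outlet amounts (n = n₀ + ν ξ):
  B: 776.5 − 1(104) = 672.5
  C: 317.2 − 1(104) = 213.2
  A: 0 + 2(104) = 208.1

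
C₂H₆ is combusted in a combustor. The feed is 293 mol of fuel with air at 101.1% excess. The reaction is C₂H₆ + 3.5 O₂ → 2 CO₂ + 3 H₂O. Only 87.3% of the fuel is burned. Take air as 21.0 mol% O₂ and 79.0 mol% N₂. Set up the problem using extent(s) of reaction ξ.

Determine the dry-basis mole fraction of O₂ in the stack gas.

0.123

Stoichiometric O₂ = 3.5 × 293 = 1026 mol; O₂ fed = 1026 × 2.011 = 2062 mol.
N₂ fed = 2062 × 79/21 = 7758 mol.
Fuel reacted = 0.873 × 293 → ξ = 255.8 mol.
Outlet (n = n₀ + ν ξ):
  C₂H₆: 293 − 1(255.8) = 37.21
  O₂: 2062 − 3.5(255.8) = 1167
  N₂: 7758 (inert)
  CO₂: 0 + 2(255.8) = 511.6
  H₂O: 0 + 3(255.8) = 767.4
Dry total = 9474 mol; y_O₂ (dry) = 1167 / 9474 = 0.1232.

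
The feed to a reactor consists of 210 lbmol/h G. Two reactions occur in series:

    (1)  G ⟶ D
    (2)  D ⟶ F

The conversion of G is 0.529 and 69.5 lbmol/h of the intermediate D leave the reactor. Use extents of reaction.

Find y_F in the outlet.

Conversion of G: G consumed = 1ξ₁ = 0.529 × 210 → ξ₁ = 111.1 lbmol/h.
D balance: n_D = 0 + 1ξ₁ − 1ξ₂ = 69.5 → ξ₂ = (1·111.1 − 69.5)/1 = 41.59 lbmol/h.
Outlet amounts (n = n₀ + Σ ν·ξ):
  G: 210 − 1(111.1) = 98.91
  D: 0 + 1(111.1) − 1(41.59) = 69.5
  F: 0 + 1(41.59) = 41.59
Total out = 210 lbmol/h; y_F = 41.59 / 210 = 0.198.

0.198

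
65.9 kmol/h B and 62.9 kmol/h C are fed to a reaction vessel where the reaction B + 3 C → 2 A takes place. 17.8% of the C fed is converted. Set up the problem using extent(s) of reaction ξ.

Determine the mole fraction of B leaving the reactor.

C reacted = 0.178 × 62.9 = 11.2 kmol/h; ν_C = −3, so ξ = 11.2/3 = 3.732 kmol/h.
Outlet amounts (n = n₀ + ν ξ):
  B: 65.9 − 1(3.732) = 62.17
  C: 62.9 − 3(3.732) = 51.7
  A: 0 + 2(3.732) = 7.464
Total out = 121.3 kmol/h; y_B = 62.17 / 121.3 = 0.5124.

0.512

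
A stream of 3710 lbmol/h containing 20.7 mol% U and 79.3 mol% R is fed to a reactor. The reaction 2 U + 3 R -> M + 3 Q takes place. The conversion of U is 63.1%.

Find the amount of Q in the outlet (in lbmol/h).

U reacted = 0.631 × 768 = 484.6 lbmol/h; ν_U = −2, so ξ = 484.6/2 = 242.3 lbmol/h.
Outlet amounts (n = n₀ + ν ξ):
  U: 768 − 2(242.3) = 283.4
  R: 2942 − 3(242.3) = 2215
  M: 0 + 1(242.3) = 242.3
  Q: 0 + 3(242.3) = 726.9

727 lbmol/h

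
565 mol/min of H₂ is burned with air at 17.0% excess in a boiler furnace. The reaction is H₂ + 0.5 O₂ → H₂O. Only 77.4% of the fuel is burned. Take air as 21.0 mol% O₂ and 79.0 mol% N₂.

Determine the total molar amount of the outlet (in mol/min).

Stoichiometric O₂ = 0.5 × 565 = 282.5 mol/min; O₂ fed = 282.5 × 1.170 = 330.5 mol/min.
N₂ fed = 330.5 × 79/21 = 1243 mol/min.
Fuel reacted = 0.774 × 565 → ξ = 437.3 mol/min.
Outlet (n = n₀ + ν ξ):
  H₂: 565 − 1(437.3) = 127.7
  O₂: 330.5 − 0.5(437.3) = 111.9
  N₂: 1243 (inert)
  H₂O: 0 + 1(437.3) = 437.3
Total out = 127.7 + 111.9 + 1243 + 437.3 = 1920 mol/min.

1920 mol/min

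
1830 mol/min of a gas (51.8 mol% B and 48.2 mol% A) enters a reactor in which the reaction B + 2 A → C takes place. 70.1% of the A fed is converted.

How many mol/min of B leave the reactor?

A reacted = 0.701 × 882.1 = 618.3 mol/min; ν_A = −2, so ξ = 618.3/2 = 309.2 mol/min.
Outlet amounts (n = n₀ + ν ξ):
  B: 947.9 − 1(309.2) = 638.8
  A: 882.1 − 2(309.2) = 263.7
  C: 0 + 1(309.2) = 309.2

639 mol/min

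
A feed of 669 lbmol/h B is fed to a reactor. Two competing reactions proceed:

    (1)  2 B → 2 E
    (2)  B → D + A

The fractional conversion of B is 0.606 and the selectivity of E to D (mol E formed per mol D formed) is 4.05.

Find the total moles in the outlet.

749 lbmol/h

Conversion of B: B consumed = 0.606 × 669 = 405.4 lbmol/h = 2ξ₁ + 1ξ₂.
Selectivity: 2ξ₁ / (1ξ₂) = 4.05 → ξ₁ = 2.025 ξ₂.
Substitute: (2·2.025 + 1) ξ₂ = 405.4 → ξ₂ = 80.28 lbmol/h, ξ₁ = 162.6 lbmol/h.
Outlet amounts (n = n₀ + Σ ν·ξ):
  B: 669 − 2(162.6) − 1(80.28) = 263.6
  E: 0 + 2(162.6) = 325.1
  D: 0 + 1(80.28) = 80.28
  A: 0 + 1(80.28) = 80.28
Total out = 263.6 + 325.1 + 80.28 + 80.28 = 749.3 lbmol/h.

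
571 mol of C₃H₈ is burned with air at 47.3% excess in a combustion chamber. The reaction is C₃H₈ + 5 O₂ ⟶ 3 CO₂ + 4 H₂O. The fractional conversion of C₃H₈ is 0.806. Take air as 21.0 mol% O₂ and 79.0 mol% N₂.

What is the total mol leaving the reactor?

21100 mol

Stoichiometric O₂ = 5 × 571 = 2855 mol; O₂ fed = 2855 × 1.473 = 4205 mol.
N₂ fed = 4205 × 79/21 = 15820 mol.
Fuel reacted = 0.806 × 571 → ξ = 460.2 mol.
Outlet (n = n₀ + ν ξ):
  C₃H₈: 571 − 1(460.2) = 110.8
  O₂: 4205 − 5(460.2) = 1904
  N₂: 15820 (inert)
  CO₂: 0 + 3(460.2) = 1381
  H₂O: 0 + 4(460.2) = 1841
Total out = 110.8 + 1904 + 15820 + 1381 + 1841 = 21060 mol.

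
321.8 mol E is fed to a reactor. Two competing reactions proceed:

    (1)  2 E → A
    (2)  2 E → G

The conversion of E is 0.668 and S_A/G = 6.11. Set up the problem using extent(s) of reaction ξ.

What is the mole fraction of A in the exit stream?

0.431

Conversion of E: E consumed = 0.668 × 321.8 = 215 mol = 2ξ₁ + 2ξ₂.
Selectivity: 1ξ₁ / (1ξ₂) = 6.11 → ξ₁ = 6.11 ξ₂.
Substitute: (2·6.11 + 2) ξ₂ = 215 → ξ₂ = 15.12 mol, ξ₁ = 92.36 mol.
Outlet amounts (n = n₀ + Σ ν·ξ):
  E: 321.8 − 2(92.36) − 2(15.12) = 106.8
  A: 0 + 1(92.36) = 92.36
  G: 0 + 1(15.12) = 15.12
Total out = 214.3 mol; y_A = 92.36 / 214.3 = 0.431.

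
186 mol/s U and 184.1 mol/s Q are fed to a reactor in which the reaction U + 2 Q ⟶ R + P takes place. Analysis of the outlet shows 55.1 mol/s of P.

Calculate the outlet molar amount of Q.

For P: n = n₀ + 1ξ → 55.1 = 0 + 1ξ, giving ξ = 55.1 mol/s.
Outlet amounts (n = n₀ + ν ξ):
  U: 186 − 1(55.1) = 130.9
  Q: 184.1 − 2(55.1) = 73.9
  R: 0 + 1(55.1) = 55.1
  P: 0 + 1(55.1) = 55.1

73.9 mol/s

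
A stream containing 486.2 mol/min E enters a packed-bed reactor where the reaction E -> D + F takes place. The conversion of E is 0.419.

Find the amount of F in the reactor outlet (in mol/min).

204 mol/min

E reacted = 0.419 × 486.2 = 203.7 mol/min; ν_E = −1, so ξ = 203.7/1 = 203.7 mol/min.
Outlet amounts (n = n₀ + ν ξ):
  E: 486.2 − 1(203.7) = 282.5
  D: 0 + 1(203.7) = 203.7
  F: 0 + 1(203.7) = 203.7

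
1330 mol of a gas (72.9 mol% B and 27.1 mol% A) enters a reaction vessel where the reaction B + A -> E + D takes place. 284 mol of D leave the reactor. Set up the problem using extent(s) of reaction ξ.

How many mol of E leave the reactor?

284 mol

For D: n = n₀ + 1ξ → 284 = 0 + 1ξ, giving ξ = 284 mol.
Outlet amounts (n = n₀ + ν ξ):
  B: 969.6 − 1(284) = 685.6
  A: 360.4 − 1(284) = 76.43
  E: 0 + 1(284) = 284
  D: 0 + 1(284) = 284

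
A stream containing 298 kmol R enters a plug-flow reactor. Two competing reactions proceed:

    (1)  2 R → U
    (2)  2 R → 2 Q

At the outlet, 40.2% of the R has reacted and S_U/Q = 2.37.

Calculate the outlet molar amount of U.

49.5 kmol

Conversion of R: R consumed = 0.402 × 298 = 119.8 kmol = 2ξ₁ + 2ξ₂.
Selectivity: 1ξ₁ / (2ξ₂) = 2.37 → ξ₁ = 4.74 ξ₂.
Substitute: (2·4.74 + 2) ξ₂ = 119.8 → ξ₂ = 10.44 kmol, ξ₁ = 49.46 kmol.
Outlet amounts (n = n₀ + Σ ν·ξ):
  R: 298 − 2(49.46) − 2(10.44) = 178.2
  U: 0 + 1(49.46) = 49.46
  Q: 0 + 2(10.44) = 20.87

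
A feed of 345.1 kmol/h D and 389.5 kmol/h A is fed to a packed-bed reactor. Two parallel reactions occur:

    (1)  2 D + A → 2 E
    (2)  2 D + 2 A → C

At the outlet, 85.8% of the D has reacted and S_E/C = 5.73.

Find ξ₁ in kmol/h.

Conversion of D: D consumed = 0.858 × 345.1 = 296.1 kmol/h = 2ξ₁ + 2ξ₂.
Selectivity: 2ξ₁ / (1ξ₂) = 5.73 → ξ₁ = 2.865 ξ₂.
Substitute: (2·2.865 + 2) ξ₂ = 296.1 → ξ₂ = 38.3 kmol/h, ξ₁ = 109.7 kmol/h.
Outlet amounts (n = n₀ + Σ ν·ξ):
  D: 345.1 − 2(109.7) − 2(38.3) = 49
  A: 389.5 − 1(109.7) − 2(38.3) = 203.1
  E: 0 + 2(109.7) = 219.5
  C: 0 + 1(38.3) = 38.3

ξ₁ = 110 kmol/h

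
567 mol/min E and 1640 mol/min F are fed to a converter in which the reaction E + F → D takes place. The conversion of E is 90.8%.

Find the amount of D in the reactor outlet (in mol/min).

E reacted = 0.908 × 567 = 514.8 mol/min; ν_E = −1, so ξ = 514.8/1 = 514.8 mol/min.
Outlet amounts (n = n₀ + ν ξ):
  E: 567 − 1(514.8) = 52.16
  F: 1640 − 1(514.8) = 1125
  D: 0 + 1(514.8) = 514.8

515 mol/min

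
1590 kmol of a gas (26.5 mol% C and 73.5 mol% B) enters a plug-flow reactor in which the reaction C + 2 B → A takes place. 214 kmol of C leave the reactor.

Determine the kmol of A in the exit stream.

For C: n = n₀ − 1ξ → 214 = 421.4 − 1ξ, giving ξ = 207.4 kmol.
Outlet amounts (n = n₀ + ν ξ):
  C: 421.4 − 1(207.4) = 214
  B: 1169 − 2(207.4) = 754
  A: 0 + 1(207.4) = 207.4

207 kmol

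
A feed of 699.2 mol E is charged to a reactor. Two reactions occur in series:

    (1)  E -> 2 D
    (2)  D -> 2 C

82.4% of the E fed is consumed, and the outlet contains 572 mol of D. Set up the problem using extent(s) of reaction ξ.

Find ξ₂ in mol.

ξ₂ = 580 mol

Conversion of E: E consumed = 1ξ₁ = 0.824 × 699.2 → ξ₁ = 576.1 mol.
D balance: n_D = 0 + 2ξ₁ − 1ξ₂ = 572 → ξ₂ = (2·576.1 − 572)/1 = 580.3 mol.
Outlet amounts (n = n₀ + Σ ν·ξ):
  E: 699.2 − 1(576.1) = 123.1
  D: 0 + 2(576.1) − 1(580.3) = 572
  C: 0 + 2(580.3) = 1161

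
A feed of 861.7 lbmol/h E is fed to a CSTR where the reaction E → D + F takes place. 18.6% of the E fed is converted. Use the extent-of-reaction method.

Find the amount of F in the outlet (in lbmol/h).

E reacted = 0.186 × 861.7 = 160.3 lbmol/h; ν_E = −1, so ξ = 160.3/1 = 160.3 lbmol/h.
Outlet amounts (n = n₀ + ν ξ):
  E: 861.7 − 1(160.3) = 701.4
  D: 0 + 1(160.3) = 160.3
  F: 0 + 1(160.3) = 160.3

160 lbmol/h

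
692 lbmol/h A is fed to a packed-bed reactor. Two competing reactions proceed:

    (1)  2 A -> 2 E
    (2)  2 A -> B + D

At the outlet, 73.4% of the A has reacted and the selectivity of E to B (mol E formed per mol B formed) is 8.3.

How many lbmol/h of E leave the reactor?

409 lbmol/h

Conversion of A: A consumed = 0.734 × 692 = 507.9 lbmol/h = 2ξ₁ + 2ξ₂.
Selectivity: 2ξ₁ / (1ξ₂) = 8.3 → ξ₁ = 4.15 ξ₂.
Substitute: (2·4.15 + 2) ξ₂ = 507.9 → ξ₂ = 49.31 lbmol/h, ξ₁ = 204.7 lbmol/h.
Outlet amounts (n = n₀ + Σ ν·ξ):
  A: 692 − 2(204.7) − 2(49.31) = 184.1
  E: 0 + 2(204.7) = 409.3
  B: 0 + 1(49.31) = 49.31
  D: 0 + 1(49.31) = 49.31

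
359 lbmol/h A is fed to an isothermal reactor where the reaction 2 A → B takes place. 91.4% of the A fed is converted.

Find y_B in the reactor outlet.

0.842

A reacted = 0.914 × 359 = 328.1 lbmol/h; ν_A = −2, so ξ = 328.1/2 = 164.1 lbmol/h.
Outlet amounts (n = n₀ + ν ξ):
  A: 359 − 2(164.1) = 30.87
  B: 0 + 1(164.1) = 164.1
Total out = 194.9 lbmol/h; y_B = 164.1 / 194.9 = 0.8416.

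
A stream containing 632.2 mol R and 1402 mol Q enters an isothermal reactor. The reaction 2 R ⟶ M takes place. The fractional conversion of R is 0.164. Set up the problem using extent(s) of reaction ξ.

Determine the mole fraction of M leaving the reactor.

0.0262

R reacted = 0.164 × 632.2 = 103.7 mol; ν_R = −2, so ξ = 103.7/2 = 51.84 mol.
Outlet amounts (n = n₀ + ν ξ):
  R: 632.2 − 2(51.84) = 528.5
  M: 0 + 1(51.84) = 51.84
  Q: 1402 (inert)
Total out = 1982 mol; y_M = 51.84 / 1982 = 0.02615.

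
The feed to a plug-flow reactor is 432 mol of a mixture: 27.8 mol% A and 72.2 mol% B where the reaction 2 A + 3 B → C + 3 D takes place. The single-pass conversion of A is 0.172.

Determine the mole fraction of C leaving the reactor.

A reacted = 0.172 × 120.1 = 20.66 mol; ν_A = −2, so ξ = 20.66/2 = 10.33 mol.
Outlet amounts (n = n₀ + ν ξ):
  A: 120.1 − 2(10.33) = 99.44
  B: 311.9 − 3(10.33) = 280.9
  C: 0 + 1(10.33) = 10.33
  D: 0 + 3(10.33) = 30.98
Total out = 421.7 mol; y_C = 10.33 / 421.7 = 0.02449.

0.0245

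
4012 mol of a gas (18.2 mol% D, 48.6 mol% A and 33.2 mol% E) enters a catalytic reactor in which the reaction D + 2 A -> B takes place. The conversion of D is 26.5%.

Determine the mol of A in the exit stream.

1560 mol

D reacted = 0.265 × 730.2 = 193.5 mol; ν_D = −1, so ξ = 193.5/1 = 193.5 mol.
Outlet amounts (n = n₀ + ν ξ):
  D: 730.2 − 1(193.5) = 536.7
  A: 1950 − 2(193.5) = 1563
  B: 0 + 1(193.5) = 193.5
  E: 1332 (inert)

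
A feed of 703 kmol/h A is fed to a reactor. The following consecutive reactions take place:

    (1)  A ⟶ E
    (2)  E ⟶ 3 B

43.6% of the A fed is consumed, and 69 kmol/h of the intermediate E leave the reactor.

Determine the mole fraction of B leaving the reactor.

0.605

Conversion of A: A consumed = 1ξ₁ = 0.436 × 703 → ξ₁ = 306.5 kmol/h.
E balance: n_E = 0 + 1ξ₁ − 1ξ₂ = 69 → ξ₂ = (1·306.5 − 69)/1 = 237.5 kmol/h.
Outlet amounts (n = n₀ + Σ ν·ξ):
  A: 703 − 1(306.5) = 396.5
  E: 0 + 1(306.5) − 1(237.5) = 69
  B: 0 + 3(237.5) = 712.5
Total out = 1178 kmol/h; y_B = 712.5 / 1178 = 0.6049.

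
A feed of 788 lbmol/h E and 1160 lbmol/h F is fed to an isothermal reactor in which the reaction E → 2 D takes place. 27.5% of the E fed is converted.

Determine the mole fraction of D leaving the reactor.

E reacted = 0.275 × 788 = 216.7 lbmol/h; ν_E = −1, so ξ = 216.7/1 = 216.7 lbmol/h.
Outlet amounts (n = n₀ + ν ξ):
  E: 788 − 1(216.7) = 571.3
  D: 0 + 2(216.7) = 433.4
  F: 1160 (inert)
Total out = 2165 lbmol/h; y_D = 433.4 / 2165 = 0.2002.

0.2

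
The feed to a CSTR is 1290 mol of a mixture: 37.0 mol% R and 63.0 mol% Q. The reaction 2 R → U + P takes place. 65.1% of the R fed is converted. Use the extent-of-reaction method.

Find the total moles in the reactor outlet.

1290 mol

R reacted = 0.651 × 477.3 = 310.7 mol; ν_R = −2, so ξ = 310.7/2 = 155.4 mol.
Outlet amounts (n = n₀ + ν ξ):
  R: 477.3 − 2(155.4) = 166.6
  U: 0 + 1(155.4) = 155.4
  P: 0 + 1(155.4) = 155.4
  Q: 812.7 (inert)
Total out = 166.6 + 155.4 + 155.4 + 812.7 = 1290 mol.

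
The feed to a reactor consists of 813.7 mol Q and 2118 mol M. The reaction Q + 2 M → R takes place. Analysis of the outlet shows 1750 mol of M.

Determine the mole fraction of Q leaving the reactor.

0.246

For M: n = n₀ − 2ξ → 1750 = 2118 − 2ξ, giving ξ = 184 mol.
Outlet amounts (n = n₀ + ν ξ):
  Q: 813.7 − 1(184) = 629.7
  M: 2118 − 2(184) = 1750
  R: 0 + 1(184) = 184
Total out = 2564 mol; y_Q = 629.7 / 2564 = 0.2456.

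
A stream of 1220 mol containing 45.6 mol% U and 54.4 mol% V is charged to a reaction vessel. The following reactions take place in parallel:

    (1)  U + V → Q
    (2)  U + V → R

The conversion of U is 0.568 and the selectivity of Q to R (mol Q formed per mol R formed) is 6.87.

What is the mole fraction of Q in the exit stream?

Conversion of U: U consumed = 0.568 × 556.3 = 316 mol = 1ξ₁ + 1ξ₂.
Selectivity: 1ξ₁ / (1ξ₂) = 6.87 → ξ₁ = 6.87 ξ₂.
Substitute: (1·6.87 + 1) ξ₂ = 316 → ξ₂ = 40.15 mol, ξ₁ = 275.8 mol.
Outlet amounts (n = n₀ + Σ ν·ξ):
  U: 556.3 − 1(275.8) − 1(40.15) = 240.3
  V: 663.7 − 1(275.8) − 1(40.15) = 347.7
  Q: 0 + 1(275.8) = 275.8
  R: 0 + 1(40.15) = 40.15
Total out = 904 mol; y_Q = 275.8 / 904 = 0.3051.

0.305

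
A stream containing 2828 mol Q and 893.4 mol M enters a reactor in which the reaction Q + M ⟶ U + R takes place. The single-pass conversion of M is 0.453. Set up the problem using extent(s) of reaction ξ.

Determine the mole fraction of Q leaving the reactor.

0.651

M reacted = 0.453 × 893.4 = 404.7 mol; ν_M = −1, so ξ = 404.7/1 = 404.7 mol.
Outlet amounts (n = n₀ + ν ξ):
  Q: 2828 − 1(404.7) = 2423
  M: 893.4 − 1(404.7) = 488.7
  U: 0 + 1(404.7) = 404.7
  R: 0 + 1(404.7) = 404.7
Total out = 3721 mol; y_Q = 2423 / 3721 = 0.6512.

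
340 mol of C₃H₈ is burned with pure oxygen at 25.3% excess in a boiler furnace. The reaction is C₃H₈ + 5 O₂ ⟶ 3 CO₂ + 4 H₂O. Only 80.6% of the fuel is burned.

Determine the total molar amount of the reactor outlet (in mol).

Stoichiometric O₂ = 5 × 340 = 1700 mol; O₂ fed = 1700 × 1.253 = 2130 mol.
Fuel reacted = 0.806 × 340 → ξ = 274 mol.
Outlet (n = n₀ + ν ξ):
  C₃H₈: 340 − 1(274) = 65.96
  O₂: 2130 − 5(274) = 759.9
  CO₂: 0 + 3(274) = 822.1
  H₂O: 0 + 4(274) = 1096
Total out = 65.96 + 759.9 + 822.1 + 1096 = 2744 mol.

2740 mol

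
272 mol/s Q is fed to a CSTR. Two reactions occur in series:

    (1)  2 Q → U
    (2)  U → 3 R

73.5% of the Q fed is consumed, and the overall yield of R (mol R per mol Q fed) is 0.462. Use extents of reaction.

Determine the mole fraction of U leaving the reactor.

Conversion of Q: Q consumed = 2ξ₁ = 0.735 × 272 → ξ₁ = 99.96 mol/s.
Yield of R: 3ξ₂ / 272 = 0.462 → ξ₂ = 41.89 mol/s.
Outlet amounts (n = n₀ + Σ ν·ξ):
  Q: 272 − 2(99.96) = 72.08
  U: 0 + 1(99.96) − 1(41.89) = 58.07
  R: 0 + 3(41.89) = 125.7
Total out = 255.8 mol/s; y_U = 58.07 / 255.8 = 0.227.

0.227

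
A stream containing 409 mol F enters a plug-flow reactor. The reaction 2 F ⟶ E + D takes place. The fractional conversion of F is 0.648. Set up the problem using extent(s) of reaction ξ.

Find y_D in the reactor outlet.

F reacted = 0.648 × 409 = 265 mol; ν_F = −2, so ξ = 265/2 = 132.5 mol.
Outlet amounts (n = n₀ + ν ξ):
  F: 409 − 2(132.5) = 144
  E: 0 + 1(132.5) = 132.5
  D: 0 + 1(132.5) = 132.5
Total out = 409 mol; y_D = 132.5 / 409 = 0.324.

0.324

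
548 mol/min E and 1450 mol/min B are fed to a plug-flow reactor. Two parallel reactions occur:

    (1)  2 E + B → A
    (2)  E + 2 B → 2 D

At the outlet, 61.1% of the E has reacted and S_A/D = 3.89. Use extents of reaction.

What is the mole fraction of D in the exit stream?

Conversion of E: E consumed = 0.611 × 548 = 334.8 mol/min = 2ξ₁ + 1ξ₂.
Selectivity: 1ξ₁ / (2ξ₂) = 3.89 → ξ₁ = 7.78 ξ₂.
Substitute: (2·7.78 + 1) ξ₂ = 334.8 → ξ₂ = 20.22 mol/min, ξ₁ = 157.3 mol/min.
Outlet amounts (n = n₀ + Σ ν·ξ):
  E: 548 − 2(157.3) − 1(20.22) = 213.2
  B: 1450 − 1(157.3) − 2(20.22) = 1252
  A: 0 + 1(157.3) = 157.3
  D: 0 + 2(20.22) = 40.44
Total out = 1663 mol/min; y_D = 40.44 / 1663 = 0.02431.

0.0243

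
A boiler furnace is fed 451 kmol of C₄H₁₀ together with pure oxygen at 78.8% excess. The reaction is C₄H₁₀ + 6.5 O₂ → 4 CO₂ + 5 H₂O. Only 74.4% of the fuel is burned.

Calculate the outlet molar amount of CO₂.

Stoichiometric O₂ = 6.5 × 451 = 2932 kmol; O₂ fed = 2932 × 1.788 = 5242 kmol.
Fuel reacted = 0.744 × 451 → ξ = 335.5 kmol.
Outlet (n = n₀ + ν ξ):
  C₄H₁₀: 451 − 1(335.5) = 115.5
  O₂: 5242 − 6.5(335.5) = 3060
  CO₂: 0 + 4(335.5) = 1342
  H₂O: 0 + 5(335.5) = 1678

1340 kmol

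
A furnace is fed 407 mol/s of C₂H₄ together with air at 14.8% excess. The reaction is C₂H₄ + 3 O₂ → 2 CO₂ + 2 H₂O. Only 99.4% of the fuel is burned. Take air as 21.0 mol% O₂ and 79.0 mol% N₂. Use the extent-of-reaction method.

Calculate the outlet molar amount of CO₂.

809 mol/s

Stoichiometric O₂ = 3 × 407 = 1221 mol/s; O₂ fed = 1221 × 1.148 = 1402 mol/s.
N₂ fed = 1402 × 79/21 = 5273 mol/s.
Fuel reacted = 0.994 × 407 → ξ = 404.6 mol/s.
Outlet (n = n₀ + ν ξ):
  C₂H₄: 407 − 1(404.6) = 2.442
  O₂: 1402 − 3(404.6) = 188
  N₂: 5273 (inert)
  CO₂: 0 + 2(404.6) = 809.1
  H₂O: 0 + 2(404.6) = 809.1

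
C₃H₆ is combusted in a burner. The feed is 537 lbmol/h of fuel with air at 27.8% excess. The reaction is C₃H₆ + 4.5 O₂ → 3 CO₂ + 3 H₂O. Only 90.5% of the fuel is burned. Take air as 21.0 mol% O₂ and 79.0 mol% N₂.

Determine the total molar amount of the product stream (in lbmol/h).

Stoichiometric O₂ = 4.5 × 537 = 2416 lbmol/h; O₂ fed = 2416 × 1.278 = 3088 lbmol/h.
N₂ fed = 3088 × 79/21 = 11620 lbmol/h.
Fuel reacted = 0.905 × 537 → ξ = 486 lbmol/h.
Outlet (n = n₀ + ν ξ):
  C₃H₆: 537 − 1(486) = 51.01
  O₂: 3088 − 4.5(486) = 901.4
  N₂: 11620 (inert)
  CO₂: 0 + 3(486) = 1458
  H₂O: 0 + 3(486) = 1458
Total out = 51.01 + 901.4 + 11620 + 1458 + 1458 = 15490 lbmol/h.

15500 lbmol/h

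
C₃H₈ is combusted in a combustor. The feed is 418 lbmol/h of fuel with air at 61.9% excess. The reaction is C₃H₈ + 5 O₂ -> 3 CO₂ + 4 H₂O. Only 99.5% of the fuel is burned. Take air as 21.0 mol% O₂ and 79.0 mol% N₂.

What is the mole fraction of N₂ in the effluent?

Stoichiometric O₂ = 5 × 418 = 2090 lbmol/h; O₂ fed = 2090 × 1.619 = 3384 lbmol/h.
N₂ fed = 3384 × 79/21 = 12730 lbmol/h.
Fuel reacted = 0.995 × 418 → ξ = 415.9 lbmol/h.
Outlet (n = n₀ + ν ξ):
  C₃H₈: 418 − 1(415.9) = 2.09
  O₂: 3384 − 5(415.9) = 1304
  N₂: 12730 (inert)
  CO₂: 0 + 3(415.9) = 1248
  H₂O: 0 + 4(415.9) = 1664
Total out = 16950 lbmol/h; y_N₂ = 12730 / 16950 = 0.7511.

0.751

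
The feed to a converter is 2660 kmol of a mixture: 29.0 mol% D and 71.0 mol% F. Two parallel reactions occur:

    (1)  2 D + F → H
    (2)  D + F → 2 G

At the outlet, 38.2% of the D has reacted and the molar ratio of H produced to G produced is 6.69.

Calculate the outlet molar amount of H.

142 kmol

Conversion of D: D consumed = 0.382 × 771.4 = 294.7 kmol = 2ξ₁ + 1ξ₂.
Selectivity: 1ξ₁ / (2ξ₂) = 6.69 → ξ₁ = 13.38 ξ₂.
Substitute: (2·13.38 + 1) ξ₂ = 294.7 → ξ₂ = 10.62 kmol, ξ₁ = 142 kmol.
Outlet amounts (n = n₀ + Σ ν·ξ):
  D: 771.4 − 2(142) − 1(10.62) = 476.7
  F: 1889 − 1(142) − 1(10.62) = 1736
  H: 0 + 1(142) = 142
  G: 0 + 2(10.62) = 21.23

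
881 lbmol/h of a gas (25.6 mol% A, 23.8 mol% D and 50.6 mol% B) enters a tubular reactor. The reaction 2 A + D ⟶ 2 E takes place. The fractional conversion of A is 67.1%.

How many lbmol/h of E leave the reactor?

A reacted = 0.671 × 225.5 = 151.3 lbmol/h; ν_A = −2, so ξ = 151.3/2 = 75.67 lbmol/h.
Outlet amounts (n = n₀ + ν ξ):
  A: 225.5 − 2(75.67) = 74.2
  D: 209.7 − 1(75.67) = 134
  E: 0 + 2(75.67) = 151.3
  B: 445.8 (inert)

151 lbmol/h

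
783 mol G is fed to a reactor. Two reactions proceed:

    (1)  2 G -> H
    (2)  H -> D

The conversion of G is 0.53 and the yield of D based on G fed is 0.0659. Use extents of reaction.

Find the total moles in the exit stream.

Conversion of G: G consumed = 2ξ₁ = 0.53 × 783 → ξ₁ = 207.5 mol.
Yield of D: 1ξ₂ / 783 = 0.0659 → ξ₂ = 51.6 mol.
Outlet amounts (n = n₀ + Σ ν·ξ):
  G: 783 − 2(207.5) = 368
  H: 0 + 1(207.5) − 1(51.6) = 155.9
  D: 0 + 1(51.6) = 51.6
Total out = 368 + 155.9 + 51.6 = 575.5 mol.

576 mol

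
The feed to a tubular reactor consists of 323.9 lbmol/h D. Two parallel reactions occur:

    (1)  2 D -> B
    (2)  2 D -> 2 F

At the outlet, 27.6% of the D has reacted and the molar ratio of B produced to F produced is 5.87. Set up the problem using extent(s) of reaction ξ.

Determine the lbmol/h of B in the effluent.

Conversion of D: D consumed = 0.276 × 323.9 = 89.4 lbmol/h = 2ξ₁ + 2ξ₂.
Selectivity: 1ξ₁ / (2ξ₂) = 5.87 → ξ₁ = 11.74 ξ₂.
Substitute: (2·11.74 + 2) ξ₂ = 89.4 → ξ₂ = 3.508 lbmol/h, ξ₁ = 41.19 lbmol/h.
Outlet amounts (n = n₀ + Σ ν·ξ):
  D: 323.9 − 2(41.19) − 2(3.508) = 234.5
  B: 0 + 1(41.19) = 41.19
  F: 0 + 2(3.508) = 7.017

41.2 lbmol/h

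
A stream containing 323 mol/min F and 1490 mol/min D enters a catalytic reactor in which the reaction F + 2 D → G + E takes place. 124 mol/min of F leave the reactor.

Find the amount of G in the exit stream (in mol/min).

For F: n = n₀ − 1ξ → 124 = 323 − 1ξ, giving ξ = 199 mol/min.
Outlet amounts (n = n₀ + ν ξ):
  F: 323 − 1(199) = 124
  D: 1490 − 2(199) = 1092
  G: 0 + 1(199) = 199
  E: 0 + 1(199) = 199

199 mol/min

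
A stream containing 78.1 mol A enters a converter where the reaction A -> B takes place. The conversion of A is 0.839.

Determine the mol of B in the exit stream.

A reacted = 0.839 × 78.1 = 65.53 mol; ν_A = −1, so ξ = 65.53/1 = 65.53 mol.
Outlet amounts (n = n₀ + ν ξ):
  A: 78.1 − 1(65.53) = 12.57
  B: 0 + 1(65.53) = 65.53

65.5 mol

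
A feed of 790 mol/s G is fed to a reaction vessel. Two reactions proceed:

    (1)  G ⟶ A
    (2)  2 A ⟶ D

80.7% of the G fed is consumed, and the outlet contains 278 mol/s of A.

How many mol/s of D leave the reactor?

Conversion of G: G consumed = 1ξ₁ = 0.807 × 790 → ξ₁ = 637.5 mol/s.
A balance: n_A = 0 + 1ξ₁ − 2ξ₂ = 278 → ξ₂ = (1·637.5 − 278)/2 = 179.8 mol/s.
Outlet amounts (n = n₀ + Σ ν·ξ):
  G: 790 − 1(637.5) = 152.5
  A: 0 + 1(637.5) − 2(179.8) = 278
  D: 0 + 1(179.8) = 179.8

180 mol/s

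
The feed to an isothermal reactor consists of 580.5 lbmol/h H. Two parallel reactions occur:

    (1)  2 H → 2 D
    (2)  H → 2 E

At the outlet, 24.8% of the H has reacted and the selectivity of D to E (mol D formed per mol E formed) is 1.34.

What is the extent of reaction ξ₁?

Conversion of H: H consumed = 0.248 × 580.5 = 144 lbmol/h = 2ξ₁ + 1ξ₂.
Selectivity: 2ξ₁ / (2ξ₂) = 1.34 → ξ₁ = 1.34 ξ₂.
Substitute: (2·1.34 + 1) ξ₂ = 144 → ξ₂ = 39.12 lbmol/h, ξ₁ = 52.42 lbmol/h.
Outlet amounts (n = n₀ + Σ ν·ξ):
  H: 580.5 − 2(52.42) − 1(39.12) = 436.5
  D: 0 + 2(52.42) = 104.8
  E: 0 + 2(39.12) = 78.24

ξ₁ = 52.4 lbmol/h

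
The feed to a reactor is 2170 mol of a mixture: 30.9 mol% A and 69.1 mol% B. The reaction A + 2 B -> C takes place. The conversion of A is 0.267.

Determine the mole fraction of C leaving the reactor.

0.0988

A reacted = 0.267 × 670.5 = 179 mol; ν_A = −1, so ξ = 179/1 = 179 mol.
Outlet amounts (n = n₀ + ν ξ):
  A: 670.5 − 1(179) = 491.5
  B: 1499 − 2(179) = 1141
  C: 0 + 1(179) = 179
Total out = 1812 mol; y_C = 179 / 1812 = 0.09881.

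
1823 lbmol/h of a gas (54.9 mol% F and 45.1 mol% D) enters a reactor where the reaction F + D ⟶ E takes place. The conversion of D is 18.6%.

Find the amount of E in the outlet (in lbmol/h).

153 lbmol/h

D reacted = 0.186 × 822.2 = 152.9 lbmol/h; ν_D = −1, so ξ = 152.9/1 = 152.9 lbmol/h.
Outlet amounts (n = n₀ + ν ξ):
  F: 1001 − 1(152.9) = 847.9
  D: 822.2 − 1(152.9) = 669.2
  E: 0 + 1(152.9) = 152.9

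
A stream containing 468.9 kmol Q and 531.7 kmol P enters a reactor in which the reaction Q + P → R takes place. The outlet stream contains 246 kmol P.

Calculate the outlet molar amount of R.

286 kmol

For P: n = n₀ − 1ξ → 246 = 531.7 − 1ξ, giving ξ = 285.7 kmol.
Outlet amounts (n = n₀ + ν ξ):
  Q: 468.9 − 1(285.7) = 183.2
  P: 531.7 − 1(285.7) = 246
  R: 0 + 1(285.7) = 285.7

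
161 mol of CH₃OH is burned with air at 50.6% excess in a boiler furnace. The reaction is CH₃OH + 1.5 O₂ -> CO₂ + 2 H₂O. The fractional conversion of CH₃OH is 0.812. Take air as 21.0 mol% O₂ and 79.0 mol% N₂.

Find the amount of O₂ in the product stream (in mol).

168 mol

Stoichiometric O₂ = 1.5 × 161 = 241.5 mol; O₂ fed = 241.5 × 1.506 = 363.7 mol.
N₂ fed = 363.7 × 79/21 = 1368 mol.
Fuel reacted = 0.812 × 161 → ξ = 130.7 mol.
Outlet (n = n₀ + ν ξ):
  CH₃OH: 161 − 1(130.7) = 30.27
  O₂: 363.7 − 1.5(130.7) = 167.6
  N₂: 1368 (inert)
  CO₂: 0 + 1(130.7) = 130.7
  H₂O: 0 + 2(130.7) = 261.5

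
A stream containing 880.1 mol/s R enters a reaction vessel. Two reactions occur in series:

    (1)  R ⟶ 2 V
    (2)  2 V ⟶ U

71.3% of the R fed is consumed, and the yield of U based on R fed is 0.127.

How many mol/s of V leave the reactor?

Conversion of R: R consumed = 1ξ₁ = 0.713 × 880.1 → ξ₁ = 627.5 mol/s.
Yield of U: 1ξ₂ / 880.1 = 0.127 → ξ₂ = 111.8 mol/s.
Outlet amounts (n = n₀ + Σ ν·ξ):
  R: 880.1 − 1(627.5) = 252.6
  V: 0 + 2(627.5) − 2(111.8) = 1031
  U: 0 + 1(111.8) = 111.8

1030 mol/s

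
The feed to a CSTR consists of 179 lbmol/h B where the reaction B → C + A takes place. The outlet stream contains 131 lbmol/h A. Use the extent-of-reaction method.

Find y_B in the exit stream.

For A: n = n₀ + 1ξ → 131 = 0 + 1ξ, giving ξ = 131 lbmol/h.
Outlet amounts (n = n₀ + ν ξ):
  B: 179 − 1(131) = 48
  C: 0 + 1(131) = 131
  A: 0 + 1(131) = 131
Total out = 310 lbmol/h; y_B = 48 / 310 = 0.1548.

0.155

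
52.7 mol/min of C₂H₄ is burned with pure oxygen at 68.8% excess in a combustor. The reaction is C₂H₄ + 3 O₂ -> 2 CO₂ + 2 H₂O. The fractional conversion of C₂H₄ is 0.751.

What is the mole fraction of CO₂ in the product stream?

0.248

Stoichiometric O₂ = 3 × 52.7 = 158.1 mol/min; O₂ fed = 158.1 × 1.688 = 266.9 mol/min.
Fuel reacted = 0.751 × 52.7 → ξ = 39.58 mol/min.
Outlet (n = n₀ + ν ξ):
  C₂H₄: 52.7 − 1(39.58) = 13.12
  O₂: 266.9 − 3(39.58) = 148.1
  CO₂: 0 + 2(39.58) = 79.16
  H₂O: 0 + 2(39.58) = 79.16
Total out = 319.6 mol/min; y_CO₂ = 79.16 / 319.6 = 0.2477.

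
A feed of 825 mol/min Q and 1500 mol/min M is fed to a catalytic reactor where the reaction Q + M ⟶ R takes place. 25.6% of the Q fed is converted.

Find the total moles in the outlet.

Q reacted = 0.256 × 825 = 211.2 mol/min; ν_Q = −1, so ξ = 211.2/1 = 211.2 mol/min.
Outlet amounts (n = n₀ + ν ξ):
  Q: 825 − 1(211.2) = 613.8
  M: 1500 − 1(211.2) = 1289
  R: 0 + 1(211.2) = 211.2
Total out = 613.8 + 1289 + 211.2 = 2114 mol/min.

2110 mol/min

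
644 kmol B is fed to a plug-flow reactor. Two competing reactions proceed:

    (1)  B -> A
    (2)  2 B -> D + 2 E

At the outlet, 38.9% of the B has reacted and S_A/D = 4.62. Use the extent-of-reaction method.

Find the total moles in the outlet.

Conversion of B: B consumed = 0.389 × 644 = 250.5 kmol = 1ξ₁ + 2ξ₂.
Selectivity: 1ξ₁ / (1ξ₂) = 4.62 → ξ₁ = 4.62 ξ₂.
Substitute: (1·4.62 + 2) ξ₂ = 250.5 → ξ₂ = 37.84 kmol, ξ₁ = 174.8 kmol.
Outlet amounts (n = n₀ + Σ ν·ξ):
  B: 644 − 1(174.8) − 2(37.84) = 393.5
  A: 0 + 1(174.8) = 174.8
  D: 0 + 1(37.84) = 37.84
  E: 0 + 2(37.84) = 75.68
Total out = 393.5 + 174.8 + 37.84 + 75.68 = 681.8 kmol.

682 kmol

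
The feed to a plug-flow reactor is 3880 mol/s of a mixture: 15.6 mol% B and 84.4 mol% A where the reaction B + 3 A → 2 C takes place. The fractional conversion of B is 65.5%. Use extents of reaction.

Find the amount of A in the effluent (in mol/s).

B reacted = 0.655 × 605.3 = 396.5 mol/s; ν_B = −1, so ξ = 396.5/1 = 396.5 mol/s.
Outlet amounts (n = n₀ + ν ξ):
  B: 605.3 − 1(396.5) = 208.8
  A: 3275 − 3(396.5) = 2085
  C: 0 + 2(396.5) = 792.9

2090 mol/s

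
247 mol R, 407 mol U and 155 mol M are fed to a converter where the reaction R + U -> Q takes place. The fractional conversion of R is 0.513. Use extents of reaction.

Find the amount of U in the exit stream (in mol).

R reacted = 0.513 × 247 = 126.7 mol; ν_R = −1, so ξ = 126.7/1 = 126.7 mol.
Outlet amounts (n = n₀ + ν ξ):
  R: 247 − 1(126.7) = 120.3
  U: 407 − 1(126.7) = 280.3
  Q: 0 + 1(126.7) = 126.7
  M: 155 (inert)

280 mol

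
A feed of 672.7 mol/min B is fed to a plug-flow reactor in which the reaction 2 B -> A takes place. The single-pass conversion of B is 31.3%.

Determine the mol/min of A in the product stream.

105 mol/min

B reacted = 0.313 × 672.7 = 210.6 mol/min; ν_B = −2, so ξ = 210.6/2 = 105.3 mol/min.
Outlet amounts (n = n₀ + ν ξ):
  B: 672.7 − 2(105.3) = 462.1
  A: 0 + 1(105.3) = 105.3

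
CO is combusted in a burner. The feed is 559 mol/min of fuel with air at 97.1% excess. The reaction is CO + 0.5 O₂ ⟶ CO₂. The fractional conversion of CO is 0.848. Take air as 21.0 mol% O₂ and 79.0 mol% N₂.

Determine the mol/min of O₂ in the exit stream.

314 mol/min

Stoichiometric O₂ = 0.5 × 559 = 279.5 mol/min; O₂ fed = 279.5 × 1.971 = 550.9 mol/min.
N₂ fed = 550.9 × 79/21 = 2072 mol/min.
Fuel reacted = 0.848 × 559 → ξ = 474 mol/min.
Outlet (n = n₀ + ν ξ):
  CO: 559 − 1(474) = 84.97
  O₂: 550.9 − 0.5(474) = 313.9
  N₂: 2072 (inert)
  CO₂: 0 + 1(474) = 474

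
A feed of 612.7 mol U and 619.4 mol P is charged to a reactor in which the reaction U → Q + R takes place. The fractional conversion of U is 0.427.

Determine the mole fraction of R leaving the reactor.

0.175

U reacted = 0.427 × 612.7 = 261.6 mol; ν_U = −1, so ξ = 261.6/1 = 261.6 mol.
Outlet amounts (n = n₀ + ν ξ):
  U: 612.7 − 1(261.6) = 351.1
  Q: 0 + 1(261.6) = 261.6
  R: 0 + 1(261.6) = 261.6
  P: 619.4 (inert)
Total out = 1494 mol; y_R = 261.6 / 1494 = 0.1751.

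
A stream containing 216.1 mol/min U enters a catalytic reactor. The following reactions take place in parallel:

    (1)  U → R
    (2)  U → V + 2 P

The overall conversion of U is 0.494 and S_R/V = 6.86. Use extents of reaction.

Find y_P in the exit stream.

Conversion of U: U consumed = 0.494 × 216.1 = 106.8 mol/min = 1ξ₁ + 1ξ₂.
Selectivity: 1ξ₁ / (1ξ₂) = 6.86 → ξ₁ = 6.86 ξ₂.
Substitute: (1·6.86 + 1) ξ₂ = 106.8 → ξ₂ = 13.58 mol/min, ξ₁ = 93.17 mol/min.
Outlet amounts (n = n₀ + Σ ν·ξ):
  U: 216.1 − 1(93.17) − 1(13.58) = 109.3
  R: 0 + 1(93.17) = 93.17
  V: 0 + 1(13.58) = 13.58
  P: 0 + 2(13.58) = 27.16
Total out = 243.3 mol/min; y_P = 27.16 / 243.3 = 0.1117.

0.112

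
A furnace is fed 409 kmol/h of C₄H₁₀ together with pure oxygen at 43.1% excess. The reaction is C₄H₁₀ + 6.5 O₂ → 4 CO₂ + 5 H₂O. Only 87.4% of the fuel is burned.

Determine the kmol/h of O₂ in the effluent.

Stoichiometric O₂ = 6.5 × 409 = 2658 kmol/h; O₂ fed = 2658 × 1.431 = 3804 kmol/h.
Fuel reacted = 0.874 × 409 → ξ = 357.5 kmol/h.
Outlet (n = n₀ + ν ξ):
  C₄H₁₀: 409 − 1(357.5) = 51.53
  O₂: 3804 − 6.5(357.5) = 1481
  CO₂: 0 + 4(357.5) = 1430
  H₂O: 0 + 5(357.5) = 1787

1480 kmol/h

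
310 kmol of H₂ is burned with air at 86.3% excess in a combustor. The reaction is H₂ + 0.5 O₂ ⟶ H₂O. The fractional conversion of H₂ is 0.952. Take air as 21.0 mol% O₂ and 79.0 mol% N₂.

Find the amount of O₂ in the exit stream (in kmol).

141 kmol

Stoichiometric O₂ = 0.5 × 310 = 155 kmol; O₂ fed = 155 × 1.863 = 288.8 kmol.
N₂ fed = 288.8 × 79/21 = 1086 kmol.
Fuel reacted = 0.952 × 310 → ξ = 295.1 kmol.
Outlet (n = n₀ + ν ξ):
  H₂: 310 − 1(295.1) = 14.88
  O₂: 288.8 − 0.5(295.1) = 141.2
  N₂: 1086 (inert)
  H₂O: 0 + 1(295.1) = 295.1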